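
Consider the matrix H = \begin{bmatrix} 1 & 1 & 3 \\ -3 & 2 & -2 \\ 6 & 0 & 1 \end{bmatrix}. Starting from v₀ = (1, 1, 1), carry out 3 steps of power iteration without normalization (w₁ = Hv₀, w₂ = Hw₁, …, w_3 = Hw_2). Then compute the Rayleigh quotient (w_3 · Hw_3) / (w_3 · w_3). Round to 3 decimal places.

w1 = Hv₀ = (5, -3, 7)
w2 = Hw1 = (23, -35, 37)
w3 = Hw2 = (99, -213, 175)
Hw3 = (411, -1073, 769)
w3·Hw3 = 99·411 + (-213)·(-1073) + 175·769 = 403813; w3·w3 = 99·99 + (-213)·(-213) + 175·175 = 85795
λ ≈ 403813/85795 = 4.707

4.707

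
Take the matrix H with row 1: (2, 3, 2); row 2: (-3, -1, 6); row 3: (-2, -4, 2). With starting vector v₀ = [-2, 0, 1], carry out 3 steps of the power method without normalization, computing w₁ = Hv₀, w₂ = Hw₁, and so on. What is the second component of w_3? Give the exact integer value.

w1 = Hv₀ = (-2, 12, 6)
w2 = Hw1 = (44, 30, -32)
w3 = Hw2 = (114, -354, -272)
The requested component of w3 is -354.

-354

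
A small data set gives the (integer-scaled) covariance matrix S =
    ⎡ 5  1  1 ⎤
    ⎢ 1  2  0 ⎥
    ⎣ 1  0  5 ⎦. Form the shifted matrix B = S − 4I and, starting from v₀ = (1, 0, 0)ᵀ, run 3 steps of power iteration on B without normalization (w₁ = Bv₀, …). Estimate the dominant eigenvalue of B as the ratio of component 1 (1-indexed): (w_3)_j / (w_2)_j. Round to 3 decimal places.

B = S − 4I has rows (1, 1, 1); (1, -2, 0); (1, 0, 1)
w1 = Bv₀ = (1·1 + 1·0 + 1·0; 1·1 + (-2)·0 + 0·0; 1·1 + 0·0 + 1·0) = (1, 1, 1)
w2 = Bw1 = (1·1 + 1·1 + 1·1; 1·1 + (-2)·1 + 0·1; 1·1 + 0·1 + 1·1) = (3, -1, 2)
w3 = Bw2 = (4, 5, 5)
Ratio: 4/3 = 1.333

1.333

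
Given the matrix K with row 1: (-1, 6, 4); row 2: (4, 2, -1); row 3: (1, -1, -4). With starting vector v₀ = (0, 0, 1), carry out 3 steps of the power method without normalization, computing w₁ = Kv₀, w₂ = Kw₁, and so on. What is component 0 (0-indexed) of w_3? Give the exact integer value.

218

w1 = Kv₀ = (4, -1, -4)
w2 = Kw1 = (-26, 18, 21)
w3 = Kw2 = (218, -89, -128)
The requested component of w3 is 218.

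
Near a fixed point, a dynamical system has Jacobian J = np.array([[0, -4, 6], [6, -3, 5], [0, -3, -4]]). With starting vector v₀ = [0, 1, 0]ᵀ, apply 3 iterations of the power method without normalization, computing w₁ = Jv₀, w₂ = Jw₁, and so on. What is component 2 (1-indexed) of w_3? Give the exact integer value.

159

w1 = Jv₀ = (-4, -3, -3)
w2 = Jw1 = (-6, -30, 21)
w3 = Jw2 = (246, 159, 6)
The requested component of w3 is 159.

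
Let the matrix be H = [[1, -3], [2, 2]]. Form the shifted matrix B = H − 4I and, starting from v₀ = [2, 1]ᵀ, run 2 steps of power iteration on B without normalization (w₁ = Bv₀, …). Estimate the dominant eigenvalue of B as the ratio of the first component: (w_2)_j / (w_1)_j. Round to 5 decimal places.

B = H − 4I has rows (-3, -3); (2, -2)
w1 = Bv₀ = (-9, 2)
w2 = Bw1 = (21, -22)
Ratio: 21/-9 = -2.33333

-2.33333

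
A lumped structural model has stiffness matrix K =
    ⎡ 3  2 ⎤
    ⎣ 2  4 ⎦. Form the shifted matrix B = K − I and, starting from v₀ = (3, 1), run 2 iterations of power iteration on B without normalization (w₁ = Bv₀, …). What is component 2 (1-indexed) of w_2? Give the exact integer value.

B = K − I has rows (2, 2); (2, 3)
w1 = Bv₀ = (2·3 + 2·1; 2·3 + 3·1) = (8, 9)
w2 = Bw1 = (2·8 + 2·9; 2·8 + 3·9) = (34, 43)
Requested component of w2: 43

43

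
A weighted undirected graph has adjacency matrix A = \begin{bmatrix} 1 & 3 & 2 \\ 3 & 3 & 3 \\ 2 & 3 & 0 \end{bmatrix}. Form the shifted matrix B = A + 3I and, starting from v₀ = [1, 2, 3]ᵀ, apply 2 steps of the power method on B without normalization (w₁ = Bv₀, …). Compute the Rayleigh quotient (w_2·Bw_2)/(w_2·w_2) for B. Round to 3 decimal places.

10.013

B = A + 3I has rows (4, 3, 2); (3, 6, 3); (2, 3, 3)
w1 = Bv₀ = (4·1 + 3·2 + 2·3; 3·1 + 6·2 + 3·3; 2·1 + 3·2 + 3·3) = (16, 24, 17)
w2 = Bw1 = (4·16 + 3·24 + 2·17; 3·16 + 6·24 + 3·17; 2·16 + 3·24 + 3·17) = (170, 243, 155)
Bw2 = (1719, 2433, 1534)
w2·Bw2 = 1121219; w2·w2 = 111974; μ ≈ 1121219/111974 = 10.013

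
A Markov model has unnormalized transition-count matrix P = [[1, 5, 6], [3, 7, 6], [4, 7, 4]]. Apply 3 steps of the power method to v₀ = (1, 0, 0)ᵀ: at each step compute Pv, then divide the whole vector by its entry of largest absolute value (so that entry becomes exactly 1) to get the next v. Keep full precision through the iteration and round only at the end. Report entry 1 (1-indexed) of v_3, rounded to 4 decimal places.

Pv0 = (1.00000, 3.00000, 4.00000); divide by 4.00000 → v1 = (0.25000, 0.75000, 1.00000)
Pv1 = (10.00000, 12.00000, 10.25000); divide by 12.00000 → v2 = (0.83333, 1.00000, 0.85417)
Pv2 = (10.95833, 14.62500, 13.75000); divide by 14.62500 → v3 = (0.74929, 1.00000, 0.94017)
Requested entry of v3: 526/702 = 0.7493

0.7493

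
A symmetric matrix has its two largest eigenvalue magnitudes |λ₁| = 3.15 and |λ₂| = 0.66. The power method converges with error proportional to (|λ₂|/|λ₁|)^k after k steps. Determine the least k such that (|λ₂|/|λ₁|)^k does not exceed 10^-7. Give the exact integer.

|λ₂/λ₁| = 0.66/3.15 = 0.20952
Need k ≥ ln(10^-7) / ln(0.20952) = -16.1181 / -1.5629 ≈ 10.313
Smallest integer k satisfying the bound: 11

11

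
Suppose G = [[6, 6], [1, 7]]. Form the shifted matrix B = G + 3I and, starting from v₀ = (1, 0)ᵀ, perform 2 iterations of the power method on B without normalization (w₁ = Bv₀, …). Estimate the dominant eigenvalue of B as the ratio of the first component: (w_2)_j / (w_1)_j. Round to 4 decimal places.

B = G + 3I has rows (9, 6); (1, 10)
w1 = Bv₀ = (9, 1)
w2 = Bw1 = (87, 19)
Ratio: 87/9 = 9.6667

9.6667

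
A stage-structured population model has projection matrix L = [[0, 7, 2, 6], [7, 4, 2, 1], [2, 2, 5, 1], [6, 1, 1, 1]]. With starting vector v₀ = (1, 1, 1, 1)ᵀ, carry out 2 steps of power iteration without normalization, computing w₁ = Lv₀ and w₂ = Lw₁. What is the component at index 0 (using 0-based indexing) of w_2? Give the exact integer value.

172

w1 = Lv₀ = (15, 14, 10, 9)
w2 = Lw1 = (172, 190, 117, 123)
The requested component of w2 is 172.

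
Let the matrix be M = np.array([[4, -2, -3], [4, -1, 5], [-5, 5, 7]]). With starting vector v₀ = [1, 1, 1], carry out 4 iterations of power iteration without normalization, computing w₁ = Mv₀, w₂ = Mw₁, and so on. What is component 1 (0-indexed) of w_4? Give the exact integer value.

w1 = Mv₀ = (-1, 8, 7)
w2 = Mw1 = (-41, 23, 94)
w3 = Mw2 = (-492, 283, 978)
w4 = Mw3 = (-5468, 2639, 10721)
The requested component of w4 is 2639.

2639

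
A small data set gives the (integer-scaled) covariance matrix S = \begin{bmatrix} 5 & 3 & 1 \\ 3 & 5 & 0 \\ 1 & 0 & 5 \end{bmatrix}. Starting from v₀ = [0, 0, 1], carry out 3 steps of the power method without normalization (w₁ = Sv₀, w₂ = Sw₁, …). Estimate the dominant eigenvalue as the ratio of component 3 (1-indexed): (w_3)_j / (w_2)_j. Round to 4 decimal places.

w1 = Sv₀ = (1, 0, 5)
w2 = Sw1 = (10, 3, 26)
w3 = Sw2 = (85, 45, 140)
Ratio at component: 140 / 26 = 5.3846

5.3846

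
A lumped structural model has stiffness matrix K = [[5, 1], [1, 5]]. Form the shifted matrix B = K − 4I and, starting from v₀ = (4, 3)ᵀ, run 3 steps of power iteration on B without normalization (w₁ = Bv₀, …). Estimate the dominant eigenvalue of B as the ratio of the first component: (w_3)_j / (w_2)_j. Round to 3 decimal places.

B = K − 4I has rows (1, 1); (1, 1)
w1 = Bv₀ = (1·4 + 1·3; 1·4 + 1·3) = (7, 7)
w2 = Bw1 = (1·7 + 1·7; 1·7 + 1·7) = (14, 14)
w3 = Bw2 = (28, 28)
Ratio: 28/14 = 2.000

μ ≈ 2.000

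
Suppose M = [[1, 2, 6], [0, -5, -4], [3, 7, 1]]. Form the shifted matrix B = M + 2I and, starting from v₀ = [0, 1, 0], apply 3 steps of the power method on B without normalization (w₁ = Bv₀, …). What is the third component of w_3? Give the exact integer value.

11

B = M + 2I has rows (3, 2, 6); (0, -3, -4); (3, 7, 3)
w1 = Bv₀ = (3·0 + 2·1 + 6·0; 0·0 + (-3)·1 + (-4)·0; 3·0 + 7·1 + 3·0) = (2, -3, 7)
w2 = Bw1 = (3·2 + 2·(-3) + 6·7; 0·2 + (-3)·(-3) + (-4)·7; 3·2 + 7·(-3) + 3·7) = (42, -19, 6)
w3 = Bw2 = (124, 33, 11)
Requested component of w3: 11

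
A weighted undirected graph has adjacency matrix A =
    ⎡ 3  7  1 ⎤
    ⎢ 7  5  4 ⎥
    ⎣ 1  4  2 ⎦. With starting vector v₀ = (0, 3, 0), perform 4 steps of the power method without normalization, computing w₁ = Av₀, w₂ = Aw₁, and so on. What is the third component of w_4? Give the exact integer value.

17595

w1 = Av₀ = (3·0 + 7·3 + 1·0; 7·0 + 5·3 + 4·0; 1·0 + 4·3 + 2·0) = (21, 15, 12)
w2 = Aw1 = (3·21 + 7·15 + 1·12; 7·21 + 5·15 + 4·12; 1·21 + 4·15 + 2·12) = (180, 270, 105)
w3 = Aw2 = (2535, 3030, 1470)
w4 = Aw3 = (30285, 38775, 17595)
The requested component of w4 is 17595.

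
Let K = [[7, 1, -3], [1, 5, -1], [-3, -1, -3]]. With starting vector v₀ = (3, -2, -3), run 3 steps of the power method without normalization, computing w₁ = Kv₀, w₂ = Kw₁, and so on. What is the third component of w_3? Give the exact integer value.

-306

w1 = Kv₀ = (28, -4, 2)
w2 = Kw1 = (186, 6, -86)
w3 = Kw2 = (1566, 302, -306)
The requested component of w3 is -306.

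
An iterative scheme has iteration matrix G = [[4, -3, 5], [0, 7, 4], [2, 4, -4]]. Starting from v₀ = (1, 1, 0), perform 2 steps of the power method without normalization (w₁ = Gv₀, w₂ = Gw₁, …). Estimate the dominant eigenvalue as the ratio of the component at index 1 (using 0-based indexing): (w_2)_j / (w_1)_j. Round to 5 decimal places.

λ ≈ 10.42857

w1 = Gv₀ = (4·1 + (-3)·1 + 5·0; 0·1 + 7·1 + 4·0; 2·1 + 4·1 + (-4)·0) = (1, 7, 6)
w2 = Gw1 = (4·1 + (-3)·7 + 5·6; 0·1 + 7·7 + 4·6; 2·1 + 4·7 + (-4)·6) = (13, 73, 6)
Ratio at component: 73 / 7 = 10.42857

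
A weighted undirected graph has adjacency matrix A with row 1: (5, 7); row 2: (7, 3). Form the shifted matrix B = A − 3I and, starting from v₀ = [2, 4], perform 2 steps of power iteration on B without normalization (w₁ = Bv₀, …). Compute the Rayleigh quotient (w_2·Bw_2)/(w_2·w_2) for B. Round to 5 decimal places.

B = A − 3I has rows (2, 7); (7, 0)
w1 = Bv₀ = (2·2 + 7·4; 7·2 + 0·4) = (32, 14)
w2 = Bw1 = (2·32 + 7·14; 7·32 + 0·14) = (162, 224)
Bw2 = (1892, 1134)
w2·Bw2 = 560520; w2·w2 = 76420; μ ≈ 560520/76420 = 7.33473

μ ≈ 7.33473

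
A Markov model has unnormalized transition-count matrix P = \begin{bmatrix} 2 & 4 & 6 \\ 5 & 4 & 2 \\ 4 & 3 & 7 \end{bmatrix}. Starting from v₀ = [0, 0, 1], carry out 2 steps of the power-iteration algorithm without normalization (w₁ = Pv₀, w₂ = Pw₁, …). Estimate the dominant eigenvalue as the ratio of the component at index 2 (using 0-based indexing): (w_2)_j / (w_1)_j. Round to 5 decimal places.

w1 = Pv₀ = (2·0 + 4·0 + 6·1; 5·0 + 4·0 + 2·1; 4·0 + 3·0 + 7·1) = (6, 2, 7)
w2 = Pw1 = (2·6 + 4·2 + 6·7; 5·6 + 4·2 + 2·7; 4·6 + 3·2 + 7·7) = (62, 52, 79)
Ratio at component: 79 / 7 = 11.28571

11.28571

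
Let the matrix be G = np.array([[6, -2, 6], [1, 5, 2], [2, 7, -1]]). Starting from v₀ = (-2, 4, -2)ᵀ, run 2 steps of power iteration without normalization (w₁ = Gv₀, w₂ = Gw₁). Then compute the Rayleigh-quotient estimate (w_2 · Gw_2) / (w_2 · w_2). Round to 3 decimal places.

λ ≈ 5.967

w1 = Gv₀ = (-32, 14, 26)
w2 = Gw1 = (-64, 90, 8)
Gw2 = (-516, 402, 494)
w2·Gw2 = (-64)·(-516) + 90·402 + 8·494 = 73156; w2·w2 = (-64)·(-64) + 90·90 + 8·8 = 12260
λ ≈ 73156/12260 = 5.967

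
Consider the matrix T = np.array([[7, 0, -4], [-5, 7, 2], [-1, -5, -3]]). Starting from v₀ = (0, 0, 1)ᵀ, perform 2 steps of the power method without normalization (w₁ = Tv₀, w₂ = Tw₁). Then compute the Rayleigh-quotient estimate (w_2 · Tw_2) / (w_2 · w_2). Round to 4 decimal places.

w1 = Tv₀ = (7·0 + 0·0 + (-4)·1; (-5)·0 + 7·0 + 2·1; (-1)·0 + (-5)·0 + (-3)·1) = (-4, 2, -3)
w2 = Tw1 = (7·(-4) + 0·2 + (-4)·(-3); (-5)·(-4) + 7·2 + 2·(-3); (-1)·(-4) + (-5)·2 + (-3)·(-3)) = (-16, 28, 3)
Tw2 = (-124, 282, -133)
w2·Tw2 = (-16)·(-124) + 28·282 + 3·(-133) = 9481; w2·w2 = (-16)·(-16) + 28·28 + 3·3 = 1049
λ ≈ 9481/1049 = 9.0381

λ ≈ 9.0381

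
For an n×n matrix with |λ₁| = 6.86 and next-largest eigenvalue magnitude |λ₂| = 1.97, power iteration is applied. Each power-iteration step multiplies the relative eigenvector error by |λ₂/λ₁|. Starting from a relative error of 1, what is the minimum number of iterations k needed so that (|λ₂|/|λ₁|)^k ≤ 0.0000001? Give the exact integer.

13

|λ₂/λ₁| = 1.97/6.86 = 0.28717
Need k ≥ ln(0.0000001) / ln(0.28717) = -16.1181 / -1.2477 ≈ 12.919
Smallest integer k satisfying the bound: 13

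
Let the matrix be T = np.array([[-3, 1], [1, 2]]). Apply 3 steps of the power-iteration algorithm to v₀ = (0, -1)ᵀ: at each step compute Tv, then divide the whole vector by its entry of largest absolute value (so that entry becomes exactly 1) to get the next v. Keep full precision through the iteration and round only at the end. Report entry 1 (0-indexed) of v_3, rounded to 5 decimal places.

1.00000

Tv0 = (-1.000000, -2.000000); divide by -2.000000 → v1 = (0.500000, 1.000000)
Tv1 = (-0.500000, 2.500000); divide by 2.500000 → v2 = (-0.200000, 1.000000)
Tv2 = (1.600000, 1.800000); divide by 1.800000 → v3 = (0.888889, 1.000000)
Requested entry of v3: -9/-9 = 1.00000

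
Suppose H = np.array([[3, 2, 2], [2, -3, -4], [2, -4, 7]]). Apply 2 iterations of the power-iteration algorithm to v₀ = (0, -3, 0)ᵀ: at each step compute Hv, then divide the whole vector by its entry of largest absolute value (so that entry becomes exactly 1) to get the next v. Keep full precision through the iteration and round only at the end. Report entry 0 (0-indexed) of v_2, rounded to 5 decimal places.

-0.27586

Hv0 = (-6.000000, 9.000000, 12.000000); divide by 12.000000 → v1 = (-0.500000, 0.750000, 1.000000)
Hv1 = (2.000000, -7.250000, 3.000000); divide by -7.250000 → v2 = (-0.275862, 1.000000, -0.413793)
Requested entry of v2: 24/-87 = -0.27586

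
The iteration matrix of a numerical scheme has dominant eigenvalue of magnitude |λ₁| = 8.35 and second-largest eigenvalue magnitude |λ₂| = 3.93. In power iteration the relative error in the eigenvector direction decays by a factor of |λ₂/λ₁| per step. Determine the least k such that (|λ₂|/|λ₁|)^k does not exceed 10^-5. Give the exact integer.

16

|λ₂/λ₁| = 3.93/8.35 = 0.47066
Need k ≥ ln(10^-5) / ln(0.47066) = -11.5129 / -0.7536 ≈ 15.277
Smallest integer k satisfying the bound: 16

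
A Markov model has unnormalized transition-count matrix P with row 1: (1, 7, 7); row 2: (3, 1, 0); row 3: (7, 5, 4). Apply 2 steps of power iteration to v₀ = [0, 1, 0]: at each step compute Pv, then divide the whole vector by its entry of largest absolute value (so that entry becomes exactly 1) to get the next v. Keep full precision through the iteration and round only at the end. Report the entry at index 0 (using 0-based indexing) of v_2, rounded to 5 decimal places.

Pv0 = (7.000000, 1.000000, 5.000000); divide by 7.000000 → v1 = (1.000000, 0.142857, 0.714286)
Pv1 = (7.000000, 3.142857, 10.571429); divide by 10.571429 → v2 = (0.662162, 0.297297, 1.000000)
Requested entry of v2: 49/74 = 0.66216

0.66216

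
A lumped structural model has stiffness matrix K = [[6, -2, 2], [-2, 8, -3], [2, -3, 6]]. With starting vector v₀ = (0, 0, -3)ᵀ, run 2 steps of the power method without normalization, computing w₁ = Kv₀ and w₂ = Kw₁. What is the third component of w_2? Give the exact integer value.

w1 = Kv₀ = (-6, 9, -18)
w2 = Kw1 = (-90, 138, -147)
The requested component of w2 is -147.

-147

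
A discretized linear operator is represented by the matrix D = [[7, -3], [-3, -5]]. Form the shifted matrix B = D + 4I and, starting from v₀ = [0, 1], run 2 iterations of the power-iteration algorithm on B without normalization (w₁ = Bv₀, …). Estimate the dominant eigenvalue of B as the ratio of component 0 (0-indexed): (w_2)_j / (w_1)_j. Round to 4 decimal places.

μ ≈ 10.0000

B = D + 4I has rows (11, -3); (-3, -1)
w1 = Bv₀ = (-3, -1)
w2 = Bw1 = (-30, 10)
Ratio: -30/-3 = 10.0000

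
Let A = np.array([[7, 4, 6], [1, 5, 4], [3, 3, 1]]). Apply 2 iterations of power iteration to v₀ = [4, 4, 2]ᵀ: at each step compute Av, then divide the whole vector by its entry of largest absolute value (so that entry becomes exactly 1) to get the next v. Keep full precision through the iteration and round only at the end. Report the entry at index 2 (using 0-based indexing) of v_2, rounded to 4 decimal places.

Av0 = (56.00000, 32.00000, 26.00000); divide by 56.00000 → v1 = (1.00000, 0.57143, 0.46429)
Av1 = (12.07143, 5.71429, 5.17857); divide by 12.07143 → v2 = (1.00000, 0.47337, 0.42899)
Requested entry of v2: 290/676 = 0.4290

0.4290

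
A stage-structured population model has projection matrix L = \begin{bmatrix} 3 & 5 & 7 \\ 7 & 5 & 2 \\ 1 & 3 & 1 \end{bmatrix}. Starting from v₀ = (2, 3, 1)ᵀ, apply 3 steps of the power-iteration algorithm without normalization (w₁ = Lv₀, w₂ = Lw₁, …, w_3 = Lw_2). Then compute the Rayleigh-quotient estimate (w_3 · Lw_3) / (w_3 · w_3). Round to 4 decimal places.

λ ≈ 11.7387

w1 = Lv₀ = (3·2 + 5·3 + 7·1; 7·2 + 5·3 + 2·1; 1·2 + 3·3 + 1·1) = (28, 31, 12)
w2 = Lw1 = (3·28 + 5·31 + 7·12; 7·28 + 5·31 + 2·12; 1·28 + 3·31 + 1·12) = (323, 375, 133)
w3 = Lw2 = (3775, 4402, 1581)
Lw3 = (44402, 51597, 18562)
w3·Lw3 = 3775·44402 + 4402·51597 + 1581·18562 = 424094066; w3·w3 = 3775·3775 + 4402·4402 + 1581·1581 = 36127790
λ ≈ 424094066/36127790 = 11.7387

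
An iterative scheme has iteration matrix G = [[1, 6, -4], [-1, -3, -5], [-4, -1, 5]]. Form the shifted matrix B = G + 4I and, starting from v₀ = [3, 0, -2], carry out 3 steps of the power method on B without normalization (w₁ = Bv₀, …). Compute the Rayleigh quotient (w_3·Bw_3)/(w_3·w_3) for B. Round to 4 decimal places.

B = G + 4I has rows (5, 6, -4); (-1, 1, -5); (-4, -1, 9)
w1 = Bv₀ = (23, 7, -30)
w2 = Bw1 = (277, 134, -369)
w3 = Bw2 = (3665, 1702, -4563)
Bw3 = (46789, 20852, -57429)
w3·Bw3 = 469020316; w3·w3 = 37149998; μ ≈ 469020316/37149998 = 12.6250

12.6250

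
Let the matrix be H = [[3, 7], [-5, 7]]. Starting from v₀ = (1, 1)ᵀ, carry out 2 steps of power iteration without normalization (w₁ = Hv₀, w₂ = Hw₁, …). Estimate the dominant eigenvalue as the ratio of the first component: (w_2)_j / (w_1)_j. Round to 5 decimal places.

w1 = Hv₀ = (3·1 + 7·1; (-5)·1 + 7·1) = (10, 2)
w2 = Hw1 = (3·10 + 7·2; (-5)·10 + 7·2) = (44, -36)
Ratio at component: 44 / 10 = 4.40000

4.40000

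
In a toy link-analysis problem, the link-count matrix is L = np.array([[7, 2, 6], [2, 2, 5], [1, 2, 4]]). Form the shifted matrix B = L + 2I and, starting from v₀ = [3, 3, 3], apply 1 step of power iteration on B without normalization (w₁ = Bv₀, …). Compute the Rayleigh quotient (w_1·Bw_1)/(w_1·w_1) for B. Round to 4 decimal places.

B = L + 2I has rows (9, 2, 6); (2, 4, 5); (1, 2, 6)
w1 = Bv₀ = (9·3 + 2·3 + 6·3; 2·3 + 4·3 + 5·3; 1·3 + 2·3 + 6·3) = (51, 33, 27)
Bw1 = (687, 369, 279)
w1·Bw1 = 54747; w1·w1 = 4419; μ ≈ 54747/4419 = 12.3890

μ ≈ 12.3890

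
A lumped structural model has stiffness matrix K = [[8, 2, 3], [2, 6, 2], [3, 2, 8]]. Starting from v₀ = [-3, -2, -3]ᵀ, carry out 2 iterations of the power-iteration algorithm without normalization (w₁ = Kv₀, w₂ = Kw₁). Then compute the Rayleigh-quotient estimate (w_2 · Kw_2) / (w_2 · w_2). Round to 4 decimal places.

w1 = Kv₀ = (8·(-3) + 2·(-2) + 3·(-3); 2·(-3) + 6·(-2) + 2·(-3); 3·(-3) + 2·(-2) + 8·(-3)) = (-37, -24, -37)
w2 = Kw1 = (8·(-37) + 2·(-24) + 3·(-37); 2·(-37) + 6·(-24) + 2·(-37); 3·(-37) + 2·(-24) + 8·(-37)) = (-455, -292, -455)
Kw2 = (-5589, -3572, -5589)
w2·Kw2 = (-455)·(-5589) + (-292)·(-3572) + (-455)·(-5589) = 6129014; w2·w2 = (-455)·(-455) + (-292)·(-292) + (-455)·(-455) = 499314
λ ≈ 6129014/499314 = 12.2749

λ ≈ 12.2749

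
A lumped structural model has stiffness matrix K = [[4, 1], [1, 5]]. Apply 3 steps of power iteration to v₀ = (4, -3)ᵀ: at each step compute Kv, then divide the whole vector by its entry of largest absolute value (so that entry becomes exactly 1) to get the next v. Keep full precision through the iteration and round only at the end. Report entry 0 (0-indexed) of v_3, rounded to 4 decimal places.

-0.7219

Kv0 = (13.00000, -11.00000); divide by 13.00000 → v1 = (1.00000, -0.84615)
Kv1 = (3.15385, -3.23077); divide by -3.23077 → v2 = (-0.97619, 1.00000)
Kv2 = (-2.90476, 4.02381); divide by 4.02381 → v3 = (-0.72189, 1.00000)
Requested entry of v3: 122/-169 = -0.7219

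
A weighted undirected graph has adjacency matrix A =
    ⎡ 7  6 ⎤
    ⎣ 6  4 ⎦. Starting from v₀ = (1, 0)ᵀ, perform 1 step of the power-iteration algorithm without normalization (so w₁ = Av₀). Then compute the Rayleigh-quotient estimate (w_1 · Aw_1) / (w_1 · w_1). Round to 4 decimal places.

11.6588

w1 = Av₀ = (7, 6)
Aw1 = (85, 66)
w1·Aw1 = 7·85 + 6·66 = 991; w1·w1 = 7·7 + 6·6 = 85
λ ≈ 991/85 = 11.6588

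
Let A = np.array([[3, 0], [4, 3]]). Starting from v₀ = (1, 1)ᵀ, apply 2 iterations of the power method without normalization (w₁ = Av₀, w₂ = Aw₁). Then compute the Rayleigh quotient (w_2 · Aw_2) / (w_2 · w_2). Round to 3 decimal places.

λ ≈ 4.015

w1 = Av₀ = (3·1 + 0·1; 4·1 + 3·1) = (3, 7)
w2 = Aw1 = (3·3 + 0·7; 4·3 + 3·7) = (9, 33)
Aw2 = (27, 135)
w2·Aw2 = 9·27 + 33·135 = 4698; w2·w2 = 9·9 + 33·33 = 1170
λ ≈ 4698/1170 = 4.015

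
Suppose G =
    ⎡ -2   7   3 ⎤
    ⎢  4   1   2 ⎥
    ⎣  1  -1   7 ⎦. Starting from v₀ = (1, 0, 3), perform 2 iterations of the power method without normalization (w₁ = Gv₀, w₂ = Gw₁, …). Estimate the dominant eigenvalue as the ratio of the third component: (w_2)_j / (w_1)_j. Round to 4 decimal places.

w1 = Gv₀ = (7, 10, 22)
w2 = Gw1 = (122, 82, 151)
Ratio at component: 151 / 22 = 6.8636

λ ≈ 6.8636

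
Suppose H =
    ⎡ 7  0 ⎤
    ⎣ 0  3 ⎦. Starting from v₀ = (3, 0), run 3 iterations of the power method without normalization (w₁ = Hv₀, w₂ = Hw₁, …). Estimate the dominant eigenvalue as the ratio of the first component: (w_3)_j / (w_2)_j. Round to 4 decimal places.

w1 = Hv₀ = (21, 0)
w2 = Hw1 = (147, 0)
w3 = Hw2 = (1029, 0)
Ratio at component: 1029 / 147 = 7.0000

λ ≈ 7.0000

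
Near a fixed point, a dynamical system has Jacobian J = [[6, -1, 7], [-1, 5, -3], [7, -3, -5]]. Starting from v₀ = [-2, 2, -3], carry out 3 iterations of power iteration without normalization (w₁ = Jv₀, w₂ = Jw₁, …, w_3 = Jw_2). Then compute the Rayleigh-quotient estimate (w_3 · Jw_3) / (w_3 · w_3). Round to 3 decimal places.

w1 = Jv₀ = (-35, 21, -5)
w2 = Jw1 = (-266, 155, -283)
w3 = Jw2 = (-3732, 1890, -912)
Jw3 = (-30666, 15918, -27234)
w3·Jw3 = (-3732)·(-30666) + 1890·15918 + (-912)·(-27234) = 169367940; w3·w3 = (-3732)·(-3732) + 1890·1890 + (-912)·(-912) = 18331668
λ ≈ 169367940/18331668 = 9.239

9.239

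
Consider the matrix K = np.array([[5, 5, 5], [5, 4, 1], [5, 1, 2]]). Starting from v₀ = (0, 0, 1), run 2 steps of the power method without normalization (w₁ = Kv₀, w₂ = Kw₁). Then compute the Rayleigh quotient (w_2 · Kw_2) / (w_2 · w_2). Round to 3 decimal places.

λ ≈ 11.530

w1 = Kv₀ = (5·0 + 5·0 + 5·1; 5·0 + 4·0 + 1·1; 5·0 + 1·0 + 2·1) = (5, 1, 2)
w2 = Kw1 = (5·5 + 5·1 + 5·2; 5·5 + 4·1 + 1·2; 5·5 + 1·1 + 2·2) = (40, 31, 30)
Kw2 = (505, 354, 291)
w2·Kw2 = 40·505 + 31·354 + 30·291 = 39904; w2·w2 = 40·40 + 31·31 + 30·30 = 3461
λ ≈ 39904/3461 = 11.530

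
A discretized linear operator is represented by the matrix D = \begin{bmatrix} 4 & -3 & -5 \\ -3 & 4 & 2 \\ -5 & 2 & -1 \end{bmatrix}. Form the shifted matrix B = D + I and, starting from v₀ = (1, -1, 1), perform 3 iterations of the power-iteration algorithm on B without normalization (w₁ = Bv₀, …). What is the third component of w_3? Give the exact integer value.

-446

B = D + I has rows (5, -3, -5); (-3, 5, 2); (-5, 2, 0)
w1 = Bv₀ = (3, -6, -7)
w2 = Bw1 = (68, -53, -27)
w3 = Bw2 = (634, -523, -446)
Requested component of w3: -446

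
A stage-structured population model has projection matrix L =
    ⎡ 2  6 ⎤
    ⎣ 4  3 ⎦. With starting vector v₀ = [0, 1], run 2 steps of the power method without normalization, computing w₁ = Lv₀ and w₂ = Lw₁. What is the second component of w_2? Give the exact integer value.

w1 = Lv₀ = (2·0 + 6·1; 4·0 + 3·1) = (6, 3)
w2 = Lw1 = (2·6 + 6·3; 4·6 + 3·3) = (30, 33)
The requested component of w2 is 33.

33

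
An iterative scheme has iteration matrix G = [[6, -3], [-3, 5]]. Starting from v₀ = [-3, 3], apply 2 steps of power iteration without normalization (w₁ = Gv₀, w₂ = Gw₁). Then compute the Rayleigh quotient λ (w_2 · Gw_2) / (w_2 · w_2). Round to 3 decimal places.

8.541

w1 = Gv₀ = (-27, 24)
w2 = Gw1 = (-234, 201)
Gw2 = (-2007, 1707)
w2·Gw2 = (-234)·(-2007) + 201·1707 = 812745; w2·w2 = (-234)·(-234) + 201·201 = 95157
λ ≈ 812745/95157 = 8.541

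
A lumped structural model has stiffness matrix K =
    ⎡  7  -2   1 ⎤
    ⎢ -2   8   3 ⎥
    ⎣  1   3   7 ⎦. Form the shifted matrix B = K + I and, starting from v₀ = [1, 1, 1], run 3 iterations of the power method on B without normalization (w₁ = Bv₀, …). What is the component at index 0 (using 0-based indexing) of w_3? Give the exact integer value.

B = K + I has rows (8, -2, 1); (-2, 9, 3); (1, 3, 8)
w1 = Bv₀ = (7, 10, 12)
w2 = Bw1 = (48, 112, 133)
w3 = Bw2 = (293, 1311, 1448)
Requested component of w3: 293

293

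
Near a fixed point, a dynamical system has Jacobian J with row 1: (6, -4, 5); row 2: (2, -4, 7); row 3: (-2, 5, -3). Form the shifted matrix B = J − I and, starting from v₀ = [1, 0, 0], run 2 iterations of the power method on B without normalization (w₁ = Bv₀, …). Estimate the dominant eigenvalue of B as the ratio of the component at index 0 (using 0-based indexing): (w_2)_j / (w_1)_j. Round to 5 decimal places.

B = J − I has rows (5, -4, 5); (2, -5, 7); (-2, 5, -4)
w1 = Bv₀ = (5·1 + (-4)·0 + 5·0; 2·1 + (-5)·0 + 7·0; (-2)·1 + 5·0 + (-4)·0) = (5, 2, -2)
w2 = Bw1 = (5·5 + (-4)·2 + 5·(-2); 2·5 + (-5)·2 + 7·(-2); (-2)·5 + 5·2 + (-4)·(-2)) = (7, -14, 8)
Ratio: 7/5 = 1.40000

μ ≈ 1.40000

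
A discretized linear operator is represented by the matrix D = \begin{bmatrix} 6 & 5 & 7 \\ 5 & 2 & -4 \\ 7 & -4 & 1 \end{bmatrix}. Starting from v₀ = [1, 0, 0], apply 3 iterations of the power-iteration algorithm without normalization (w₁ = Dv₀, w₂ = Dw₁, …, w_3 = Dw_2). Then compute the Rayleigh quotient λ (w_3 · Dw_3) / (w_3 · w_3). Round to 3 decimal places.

w1 = Dv₀ = (6, 5, 7)
w2 = Dw1 = (110, 12, 29)
w3 = Dw2 = (923, 458, 751)
Dw3 = (13085, 2527, 5380)
w3·Dw3 = 923·13085 + 458·2527 + 751·5380 = 17275201; w3·w3 = 923·923 + 458·458 + 751·751 = 1625694
λ ≈ 17275201/1625694 = 10.626

10.626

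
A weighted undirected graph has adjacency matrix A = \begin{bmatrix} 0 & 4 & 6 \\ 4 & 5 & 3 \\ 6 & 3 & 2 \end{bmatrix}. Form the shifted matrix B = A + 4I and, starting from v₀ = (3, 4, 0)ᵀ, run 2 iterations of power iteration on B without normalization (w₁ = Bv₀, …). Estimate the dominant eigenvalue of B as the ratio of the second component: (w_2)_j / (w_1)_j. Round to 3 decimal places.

B = A + 4I has rows (4, 4, 6); (4, 9, 3); (6, 3, 6)
w1 = Bv₀ = (4·3 + 4·4 + 6·0; 4·3 + 9·4 + 3·0; 6·3 + 3·4 + 6·0) = (28, 48, 30)
w2 = Bw1 = (4·28 + 4·48 + 6·30; 4·28 + 9·48 + 3·30; 6·28 + 3·48 + 6·30) = (484, 634, 492)
Ratio: 634/48 = 13.208

μ ≈ 13.208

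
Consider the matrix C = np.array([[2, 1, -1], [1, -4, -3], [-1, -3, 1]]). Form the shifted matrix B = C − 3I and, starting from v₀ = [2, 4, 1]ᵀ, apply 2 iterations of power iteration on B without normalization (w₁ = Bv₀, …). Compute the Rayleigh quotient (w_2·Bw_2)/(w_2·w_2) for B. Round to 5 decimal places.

μ ≈ -8.43476

B = C − 3I has rows (-1, 1, -1); (1, -7, -3); (-1, -3, -2)
w1 = Bv₀ = (1, -29, -16)
w2 = Bw1 = (-14, 252, 118)
Bw2 = (148, -2132, -978)
w2·Bw2 = -654740; w2·w2 = 77624; μ ≈ -654740/77624 = -8.43476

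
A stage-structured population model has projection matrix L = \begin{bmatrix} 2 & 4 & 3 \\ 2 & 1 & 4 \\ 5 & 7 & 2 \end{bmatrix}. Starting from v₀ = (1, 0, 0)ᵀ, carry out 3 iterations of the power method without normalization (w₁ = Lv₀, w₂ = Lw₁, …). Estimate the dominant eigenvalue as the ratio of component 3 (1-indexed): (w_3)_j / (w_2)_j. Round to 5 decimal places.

w1 = Lv₀ = (2, 2, 5)
w2 = Lw1 = (27, 26, 34)
w3 = Lw2 = (260, 216, 385)
Ratio at component: 385 / 34 = 11.32353

λ ≈ 11.32353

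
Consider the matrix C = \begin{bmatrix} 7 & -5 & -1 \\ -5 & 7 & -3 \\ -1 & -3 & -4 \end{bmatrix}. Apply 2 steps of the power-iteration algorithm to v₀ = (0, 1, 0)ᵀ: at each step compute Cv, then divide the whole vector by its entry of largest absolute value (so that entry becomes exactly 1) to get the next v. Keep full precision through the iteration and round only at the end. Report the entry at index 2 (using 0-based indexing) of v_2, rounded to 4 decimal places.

Cv0 = (-5.00000, 7.00000, -3.00000); divide by 7.00000 → v1 = (-0.71429, 1.00000, -0.42857)
Cv1 = (-9.57143, 11.85714, -0.57143); divide by 11.85714 → v2 = (-0.80723, 1.00000, -0.04819)
Requested entry of v2: -4/83 = -0.0482

-0.0482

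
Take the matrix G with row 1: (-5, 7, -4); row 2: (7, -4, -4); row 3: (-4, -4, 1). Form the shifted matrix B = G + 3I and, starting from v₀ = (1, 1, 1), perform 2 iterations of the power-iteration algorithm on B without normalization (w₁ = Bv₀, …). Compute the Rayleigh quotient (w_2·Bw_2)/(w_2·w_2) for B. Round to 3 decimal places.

B = G + 3I has rows (-2, 7, -4); (7, -1, -4); (-4, -4, 4)
w1 = Bv₀ = ((-2)·1 + 7·1 + (-4)·1; 7·1 + (-1)·1 + (-4)·1; (-4)·1 + (-4)·1 + 4·1) = (1, 2, -4)
w2 = Bw1 = ((-2)·1 + 7·2 + (-4)·(-4); 7·1 + (-1)·2 + (-4)·(-4); (-4)·1 + (-4)·2 + 4·(-4)) = (28, 21, -28)
Bw2 = (203, 287, -308)
w2·Bw2 = 20335; w2·w2 = 2009; μ ≈ 20335/2009 = 10.122

10.122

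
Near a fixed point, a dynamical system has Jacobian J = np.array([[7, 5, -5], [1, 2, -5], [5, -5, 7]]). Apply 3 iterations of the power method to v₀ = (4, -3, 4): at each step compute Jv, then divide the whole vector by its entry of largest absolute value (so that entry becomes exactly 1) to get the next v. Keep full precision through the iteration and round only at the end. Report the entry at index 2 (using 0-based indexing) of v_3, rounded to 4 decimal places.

-0.3975

Jv0 = (-7.00000, -22.00000, 63.00000); divide by 63.00000 → v1 = (-0.11111, -0.34921, 1.00000)
Jv1 = (-7.52381, -5.80952, 8.19048); divide by 8.19048 → v2 = (-0.91860, -0.70930, 1.00000)
Jv2 = (-14.97674, -7.33721, 5.95349); divide by -14.97674 → v3 = (1.00000, 0.48991, -0.39752)
Requested entry of v3: 3072/-7728 = -0.3975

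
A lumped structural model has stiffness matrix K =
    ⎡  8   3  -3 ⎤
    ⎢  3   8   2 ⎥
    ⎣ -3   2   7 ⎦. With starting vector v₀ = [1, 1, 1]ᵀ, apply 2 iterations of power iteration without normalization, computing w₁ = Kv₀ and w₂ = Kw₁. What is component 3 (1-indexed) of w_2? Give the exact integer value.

44

w1 = Kv₀ = (8·1 + 3·1 + (-3)·1; 3·1 + 8·1 + 2·1; (-3)·1 + 2·1 + 7·1) = (8, 13, 6)
w2 = Kw1 = (8·8 + 3·13 + (-3)·6; 3·8 + 8·13 + 2·6; (-3)·8 + 2·13 + 7·6) = (85, 140, 44)
The requested component of w2 is 44.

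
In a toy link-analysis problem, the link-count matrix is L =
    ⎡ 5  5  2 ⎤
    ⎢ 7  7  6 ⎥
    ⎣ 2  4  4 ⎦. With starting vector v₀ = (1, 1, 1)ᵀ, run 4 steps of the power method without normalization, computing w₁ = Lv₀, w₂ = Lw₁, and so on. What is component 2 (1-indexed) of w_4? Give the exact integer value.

w1 = Lv₀ = (5·1 + 5·1 + 2·1; 7·1 + 7·1 + 6·1; 2·1 + 4·1 + 4·1) = (12, 20, 10)
w2 = Lw1 = (5·12 + 5·20 + 2·10; 7·12 + 7·20 + 6·10; 2·12 + 4·20 + 4·10) = (180, 284, 144)
w3 = Lw2 = (2608, 4112, 2072)
w4 = Lw3 = (37744, 59472, 29952)
The requested component of w4 is 59472.

59472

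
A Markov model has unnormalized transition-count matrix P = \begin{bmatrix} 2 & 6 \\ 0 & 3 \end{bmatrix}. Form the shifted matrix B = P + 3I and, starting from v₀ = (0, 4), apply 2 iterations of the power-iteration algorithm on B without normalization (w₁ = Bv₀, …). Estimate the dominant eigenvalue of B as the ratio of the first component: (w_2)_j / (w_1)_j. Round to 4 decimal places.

11.0000

B = P + 3I has rows (5, 6); (0, 6)
w1 = Bv₀ = (5·0 + 6·4; 0·0 + 6·4) = (24, 24)
w2 = Bw1 = (5·24 + 6·24; 0·24 + 6·24) = (264, 144)
Ratio: 264/24 = 11.0000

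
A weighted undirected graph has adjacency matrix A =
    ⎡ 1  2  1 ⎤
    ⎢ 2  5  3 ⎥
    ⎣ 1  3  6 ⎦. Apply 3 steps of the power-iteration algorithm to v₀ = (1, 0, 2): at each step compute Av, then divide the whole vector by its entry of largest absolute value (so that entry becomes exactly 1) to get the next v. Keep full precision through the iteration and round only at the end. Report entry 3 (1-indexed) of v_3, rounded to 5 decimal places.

Av0 = (3.000000, 8.000000, 13.000000); divide by 13.000000 → v1 = (0.230769, 0.615385, 1.000000)
Av1 = (2.461538, 6.538462, 8.076923); divide by 8.076923 → v2 = (0.304762, 0.809524, 1.000000)
Av2 = (2.923810, 7.657143, 8.733333); divide by 8.733333 → v3 = (0.334787, 0.876772, 1.000000)
Requested entry of v3: 917/917 = 1.00000

1.00000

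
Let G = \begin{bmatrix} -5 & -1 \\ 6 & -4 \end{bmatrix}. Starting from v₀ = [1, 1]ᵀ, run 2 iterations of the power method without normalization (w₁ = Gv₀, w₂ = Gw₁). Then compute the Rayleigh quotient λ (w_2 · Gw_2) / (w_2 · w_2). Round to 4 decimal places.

w1 = Gv₀ = (-6, 2)
w2 = Gw1 = (28, -44)
Gw2 = (-96, 344)
w2·Gw2 = 28·(-96) + (-44)·344 = -17824; w2·w2 = 28·28 + (-44)·(-44) = 2720
λ ≈ -17824/2720 = -6.5529

-6.5529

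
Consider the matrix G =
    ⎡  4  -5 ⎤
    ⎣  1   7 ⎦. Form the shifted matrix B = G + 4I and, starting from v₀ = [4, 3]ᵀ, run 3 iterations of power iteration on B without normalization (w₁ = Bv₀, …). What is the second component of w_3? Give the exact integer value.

4615

B = G + 4I has rows (8, -5); (1, 11)
w1 = Bv₀ = (8·4 + (-5)·3; 1·4 + 11·3) = (17, 37)
w2 = Bw1 = (8·17 + (-5)·37; 1·17 + 11·37) = (-49, 424)
w3 = Bw2 = (-2512, 4615)
Requested component of w3: 4615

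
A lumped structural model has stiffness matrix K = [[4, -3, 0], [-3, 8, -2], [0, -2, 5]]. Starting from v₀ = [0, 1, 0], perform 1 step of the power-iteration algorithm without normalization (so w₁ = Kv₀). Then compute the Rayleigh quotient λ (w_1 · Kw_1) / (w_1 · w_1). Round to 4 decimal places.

10.0779

w1 = Kv₀ = (4·0 + (-3)·1 + 0·0; (-3)·0 + 8·1 + (-2)·0; 0·0 + (-2)·1 + 5·0) = (-3, 8, -2)
Kw1 = (-36, 77, -26)
w1·Kw1 = (-3)·(-36) + 8·77 + (-2)·(-26) = 776; w1·w1 = (-3)·(-3) + 8·8 + (-2)·(-2) = 77
λ ≈ 776/77 = 10.0779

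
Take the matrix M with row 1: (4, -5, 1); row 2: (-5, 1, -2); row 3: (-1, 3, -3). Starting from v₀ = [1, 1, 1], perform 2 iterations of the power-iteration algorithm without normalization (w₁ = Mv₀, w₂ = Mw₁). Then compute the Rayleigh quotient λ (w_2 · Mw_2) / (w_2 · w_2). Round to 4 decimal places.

3.6275

w1 = Mv₀ = (4·1 + (-5)·1 + 1·1; (-5)·1 + 1·1 + (-2)·1; (-1)·1 + 3·1 + (-3)·1) = (0, -6, -1)
w2 = Mw1 = (4·0 + (-5)·(-6) + 1·(-1); (-5)·0 + 1·(-6) + (-2)·(-1); (-1)·0 + 3·(-6) + (-3)·(-1)) = (29, -4, -15)
Mw2 = (121, -119, 4)
w2·Mw2 = 29·121 + (-4)·(-119) + (-15)·4 = 3925; w2·w2 = 29·29 + (-4)·(-4) + (-15)·(-15) = 1082
λ ≈ 3925/1082 = 3.6275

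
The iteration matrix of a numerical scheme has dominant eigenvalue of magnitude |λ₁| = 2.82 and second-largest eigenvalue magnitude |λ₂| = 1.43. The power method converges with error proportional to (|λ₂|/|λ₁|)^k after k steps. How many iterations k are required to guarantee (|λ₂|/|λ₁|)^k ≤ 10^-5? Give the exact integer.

17

|λ₂/λ₁| = 1.43/2.82 = 0.50709
Need k ≥ ln(10^-5) / ln(0.50709) = -11.5129 / -0.6791 ≈ 16.954
Smallest integer k satisfying the bound: 17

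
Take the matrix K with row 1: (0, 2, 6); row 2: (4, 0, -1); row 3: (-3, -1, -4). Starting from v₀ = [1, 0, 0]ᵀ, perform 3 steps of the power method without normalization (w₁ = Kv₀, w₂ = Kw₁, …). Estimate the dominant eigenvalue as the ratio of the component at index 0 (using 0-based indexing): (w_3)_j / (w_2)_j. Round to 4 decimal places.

w1 = Kv₀ = (0·1 + 2·0 + 6·0; 4·1 + 0·0 + (-1)·0; (-3)·1 + (-1)·0 + (-4)·0) = (0, 4, -3)
w2 = Kw1 = (0·0 + 2·4 + 6·(-3); 4·0 + 0·4 + (-1)·(-3); (-3)·0 + (-1)·4 + (-4)·(-3)) = (-10, 3, 8)
w3 = Kw2 = (54, -48, -5)
Ratio at component: 54 / -10 = -5.4000

-5.4000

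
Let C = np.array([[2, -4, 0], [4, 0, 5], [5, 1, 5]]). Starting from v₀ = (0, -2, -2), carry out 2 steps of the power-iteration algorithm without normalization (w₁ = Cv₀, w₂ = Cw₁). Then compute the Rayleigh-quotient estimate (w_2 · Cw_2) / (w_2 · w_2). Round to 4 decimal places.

1.5378

w1 = Cv₀ = (8, -10, -12)
w2 = Cw1 = (56, -28, -30)
Cw2 = (224, 74, 102)
w2·Cw2 = 56·224 + (-28)·74 + (-30)·102 = 7412; w2·w2 = 56·56 + (-28)·(-28) + (-30)·(-30) = 4820
λ ≈ 7412/4820 = 1.5378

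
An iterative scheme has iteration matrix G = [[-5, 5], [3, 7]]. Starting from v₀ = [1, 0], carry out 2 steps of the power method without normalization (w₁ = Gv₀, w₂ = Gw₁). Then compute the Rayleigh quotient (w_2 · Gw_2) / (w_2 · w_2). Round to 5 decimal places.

-3.56235

w1 = Gv₀ = (-5, 3)
w2 = Gw1 = (40, 6)
Gw2 = (-170, 162)
w2·Gw2 = 40·(-170) + 6·162 = -5828; w2·w2 = 40·40 + 6·6 = 1636
λ ≈ -5828/1636 = -3.56235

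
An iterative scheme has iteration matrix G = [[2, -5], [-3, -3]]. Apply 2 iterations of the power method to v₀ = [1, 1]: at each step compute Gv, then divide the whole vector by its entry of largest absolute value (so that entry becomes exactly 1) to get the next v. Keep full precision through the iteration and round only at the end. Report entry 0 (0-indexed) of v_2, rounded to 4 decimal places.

Gv0 = (-3.00000, -6.00000); divide by -6.00000 → v1 = (0.50000, 1.00000)
Gv1 = (-4.00000, -4.50000); divide by -4.50000 → v2 = (0.88889, 1.00000)
Requested entry of v2: 24/27 = 0.8889

0.8889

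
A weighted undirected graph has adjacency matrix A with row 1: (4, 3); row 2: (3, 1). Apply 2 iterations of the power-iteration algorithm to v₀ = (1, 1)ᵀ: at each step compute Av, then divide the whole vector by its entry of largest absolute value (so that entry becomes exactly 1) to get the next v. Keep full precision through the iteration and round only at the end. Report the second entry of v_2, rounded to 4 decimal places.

0.6250

Av0 = (7.00000, 4.00000); divide by 7.00000 → v1 = (1.00000, 0.57143)
Av1 = (5.71429, 3.57143); divide by 5.71429 → v2 = (1.00000, 0.62500)
Requested entry of v2: 25/40 = 0.6250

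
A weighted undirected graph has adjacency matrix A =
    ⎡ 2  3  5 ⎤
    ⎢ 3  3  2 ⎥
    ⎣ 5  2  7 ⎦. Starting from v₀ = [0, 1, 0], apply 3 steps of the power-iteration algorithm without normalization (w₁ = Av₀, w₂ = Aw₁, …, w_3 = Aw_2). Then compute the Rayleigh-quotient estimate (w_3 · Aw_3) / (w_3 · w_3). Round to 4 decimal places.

w1 = Av₀ = (3, 3, 2)
w2 = Aw1 = (25, 22, 35)
w3 = Aw2 = (291, 211, 414)
Aw3 = (3285, 2334, 4775)
w3·Aw3 = 291·3285 + 211·2334 + 414·4775 = 3425259; w3·w3 = 291·291 + 211·211 + 414·414 = 300598
λ ≈ 3425259/300598 = 11.3948

11.3948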